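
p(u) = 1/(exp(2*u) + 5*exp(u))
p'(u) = (-2*exp(2*u) - 5*exp(u))/(exp(2*u) + 5*exp(u))^2 = (-2*exp(u) - 5)*exp(-u)/(exp(u) + 5)^2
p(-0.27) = 0.23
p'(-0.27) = -0.26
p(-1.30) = 0.70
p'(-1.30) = -0.73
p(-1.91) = 1.31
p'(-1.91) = -1.35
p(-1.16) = 0.60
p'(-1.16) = -0.64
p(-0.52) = 0.30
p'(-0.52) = -0.33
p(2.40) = 0.01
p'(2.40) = -0.01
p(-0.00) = 0.17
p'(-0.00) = -0.19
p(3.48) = 0.00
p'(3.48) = -0.00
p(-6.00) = 80.65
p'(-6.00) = -80.69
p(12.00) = 0.00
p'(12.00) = 0.00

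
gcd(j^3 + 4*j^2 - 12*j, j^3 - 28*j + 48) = j^2 + 4*j - 12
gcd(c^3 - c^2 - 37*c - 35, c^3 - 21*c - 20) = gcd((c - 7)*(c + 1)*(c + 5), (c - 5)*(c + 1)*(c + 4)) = c + 1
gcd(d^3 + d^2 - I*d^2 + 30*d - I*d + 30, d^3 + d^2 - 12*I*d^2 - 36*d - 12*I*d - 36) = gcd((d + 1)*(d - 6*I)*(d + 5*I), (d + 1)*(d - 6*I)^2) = d^2 + d*(1 - 6*I) - 6*I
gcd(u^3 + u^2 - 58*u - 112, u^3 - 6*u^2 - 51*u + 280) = u^2 - u - 56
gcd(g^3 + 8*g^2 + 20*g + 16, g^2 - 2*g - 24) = g + 4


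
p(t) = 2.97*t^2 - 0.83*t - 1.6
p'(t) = 5.94*t - 0.83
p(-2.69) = 22.12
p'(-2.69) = -16.81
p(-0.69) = 0.39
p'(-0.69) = -4.93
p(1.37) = 2.84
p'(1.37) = 7.31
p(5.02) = 69.08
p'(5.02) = 28.99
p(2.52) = 15.17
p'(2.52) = 14.14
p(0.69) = -0.76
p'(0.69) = 3.27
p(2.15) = 10.34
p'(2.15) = 11.94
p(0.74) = -0.59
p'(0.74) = 3.57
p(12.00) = 416.12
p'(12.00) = 70.45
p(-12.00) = 436.04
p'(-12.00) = -72.11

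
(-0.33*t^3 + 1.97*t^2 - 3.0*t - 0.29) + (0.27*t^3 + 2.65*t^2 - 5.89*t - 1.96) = -0.06*t^3 + 4.62*t^2 - 8.89*t - 2.25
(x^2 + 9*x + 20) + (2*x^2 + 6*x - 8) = 3*x^2 + 15*x + 12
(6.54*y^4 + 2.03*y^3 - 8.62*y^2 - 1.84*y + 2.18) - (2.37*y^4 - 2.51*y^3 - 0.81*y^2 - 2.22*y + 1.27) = 4.17*y^4 + 4.54*y^3 - 7.81*y^2 + 0.38*y + 0.91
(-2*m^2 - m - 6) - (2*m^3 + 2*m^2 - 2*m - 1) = -2*m^3 - 4*m^2 + m - 5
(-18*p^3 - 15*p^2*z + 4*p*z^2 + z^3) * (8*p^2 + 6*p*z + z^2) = -144*p^5 - 228*p^4*z - 76*p^3*z^2 + 17*p^2*z^3 + 10*p*z^4 + z^5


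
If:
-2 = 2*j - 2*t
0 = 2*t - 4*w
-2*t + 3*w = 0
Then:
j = -1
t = 0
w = 0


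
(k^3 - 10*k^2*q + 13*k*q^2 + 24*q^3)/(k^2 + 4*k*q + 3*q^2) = (k^2 - 11*k*q + 24*q^2)/(k + 3*q)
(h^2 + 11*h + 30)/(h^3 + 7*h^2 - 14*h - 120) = 1/(h - 4)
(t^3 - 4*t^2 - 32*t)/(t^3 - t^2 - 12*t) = (-t^2 + 4*t + 32)/(-t^2 + t + 12)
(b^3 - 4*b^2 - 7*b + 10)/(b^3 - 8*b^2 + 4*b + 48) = (b^2 - 6*b + 5)/(b^2 - 10*b + 24)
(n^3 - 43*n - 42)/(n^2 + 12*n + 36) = (n^2 - 6*n - 7)/(n + 6)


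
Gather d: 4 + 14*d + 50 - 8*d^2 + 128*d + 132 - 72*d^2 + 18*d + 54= -80*d^2 + 160*d + 240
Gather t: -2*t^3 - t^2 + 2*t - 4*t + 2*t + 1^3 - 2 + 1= -2*t^3 - t^2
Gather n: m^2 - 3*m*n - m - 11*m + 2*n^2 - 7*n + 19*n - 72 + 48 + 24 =m^2 - 12*m + 2*n^2 + n*(12 - 3*m)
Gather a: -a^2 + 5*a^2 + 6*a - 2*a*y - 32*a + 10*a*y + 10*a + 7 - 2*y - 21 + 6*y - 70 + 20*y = 4*a^2 + a*(8*y - 16) + 24*y - 84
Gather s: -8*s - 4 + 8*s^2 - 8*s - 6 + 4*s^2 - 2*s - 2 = 12*s^2 - 18*s - 12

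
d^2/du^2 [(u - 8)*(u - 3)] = 2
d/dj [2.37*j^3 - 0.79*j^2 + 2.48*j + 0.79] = 7.11*j^2 - 1.58*j + 2.48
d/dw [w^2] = 2*w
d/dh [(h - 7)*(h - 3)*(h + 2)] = 3*h^2 - 16*h + 1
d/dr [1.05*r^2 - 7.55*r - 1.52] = 2.1*r - 7.55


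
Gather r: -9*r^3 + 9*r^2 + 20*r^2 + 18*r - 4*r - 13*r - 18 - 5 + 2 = -9*r^3 + 29*r^2 + r - 21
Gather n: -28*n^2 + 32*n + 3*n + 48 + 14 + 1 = -28*n^2 + 35*n + 63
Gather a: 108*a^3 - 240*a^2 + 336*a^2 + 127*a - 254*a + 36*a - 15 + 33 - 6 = 108*a^3 + 96*a^2 - 91*a + 12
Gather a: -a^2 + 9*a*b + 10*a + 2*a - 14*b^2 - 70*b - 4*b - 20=-a^2 + a*(9*b + 12) - 14*b^2 - 74*b - 20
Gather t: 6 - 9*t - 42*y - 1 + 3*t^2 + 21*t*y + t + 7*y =3*t^2 + t*(21*y - 8) - 35*y + 5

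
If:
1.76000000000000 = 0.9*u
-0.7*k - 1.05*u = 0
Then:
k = -2.93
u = 1.96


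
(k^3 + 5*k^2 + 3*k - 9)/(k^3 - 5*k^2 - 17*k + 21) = (k + 3)/(k - 7)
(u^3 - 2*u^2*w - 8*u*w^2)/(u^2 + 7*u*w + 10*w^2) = u*(u - 4*w)/(u + 5*w)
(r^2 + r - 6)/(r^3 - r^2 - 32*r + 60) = (r + 3)/(r^2 + r - 30)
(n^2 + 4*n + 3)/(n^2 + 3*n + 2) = (n + 3)/(n + 2)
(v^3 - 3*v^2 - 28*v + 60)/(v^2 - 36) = (v^2 + 3*v - 10)/(v + 6)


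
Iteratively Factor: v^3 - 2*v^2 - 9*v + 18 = (v + 3)*(v^2 - 5*v + 6) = (v - 2)*(v + 3)*(v - 3)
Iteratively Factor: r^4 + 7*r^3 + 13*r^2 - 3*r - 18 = (r + 3)*(r^3 + 4*r^2 + r - 6) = (r + 2)*(r + 3)*(r^2 + 2*r - 3) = (r - 1)*(r + 2)*(r + 3)*(r + 3)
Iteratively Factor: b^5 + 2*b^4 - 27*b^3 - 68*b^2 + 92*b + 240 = (b - 2)*(b^4 + 4*b^3 - 19*b^2 - 106*b - 120) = (b - 2)*(b + 2)*(b^3 + 2*b^2 - 23*b - 60) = (b - 5)*(b - 2)*(b + 2)*(b^2 + 7*b + 12) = (b - 5)*(b - 2)*(b + 2)*(b + 3)*(b + 4)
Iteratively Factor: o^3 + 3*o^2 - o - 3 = (o + 1)*(o^2 + 2*o - 3) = (o - 1)*(o + 1)*(o + 3)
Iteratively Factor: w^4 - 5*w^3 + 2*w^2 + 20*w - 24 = (w - 2)*(w^3 - 3*w^2 - 4*w + 12) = (w - 3)*(w - 2)*(w^2 - 4) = (w - 3)*(w - 2)^2*(w + 2)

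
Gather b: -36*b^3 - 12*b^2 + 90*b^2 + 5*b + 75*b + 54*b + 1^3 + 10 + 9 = -36*b^3 + 78*b^2 + 134*b + 20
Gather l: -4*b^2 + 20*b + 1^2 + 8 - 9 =-4*b^2 + 20*b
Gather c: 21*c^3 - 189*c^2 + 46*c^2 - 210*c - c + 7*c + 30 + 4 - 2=21*c^3 - 143*c^2 - 204*c + 32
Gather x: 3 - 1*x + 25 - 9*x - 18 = 10 - 10*x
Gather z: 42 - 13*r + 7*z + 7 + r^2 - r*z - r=r^2 - 14*r + z*(7 - r) + 49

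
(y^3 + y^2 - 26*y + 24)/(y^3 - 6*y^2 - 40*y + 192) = (y - 1)/(y - 8)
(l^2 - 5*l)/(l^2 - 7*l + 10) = l/(l - 2)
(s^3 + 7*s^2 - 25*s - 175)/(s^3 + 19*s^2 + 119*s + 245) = (s - 5)/(s + 7)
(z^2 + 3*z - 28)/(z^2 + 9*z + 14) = (z - 4)/(z + 2)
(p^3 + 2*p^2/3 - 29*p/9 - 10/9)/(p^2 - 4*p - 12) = (9*p^2 - 12*p - 5)/(9*(p - 6))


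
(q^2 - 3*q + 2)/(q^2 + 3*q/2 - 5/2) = 2*(q - 2)/(2*q + 5)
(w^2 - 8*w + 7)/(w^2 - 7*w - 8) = (-w^2 + 8*w - 7)/(-w^2 + 7*w + 8)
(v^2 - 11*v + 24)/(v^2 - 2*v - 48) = (v - 3)/(v + 6)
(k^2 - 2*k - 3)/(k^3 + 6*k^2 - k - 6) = (k - 3)/(k^2 + 5*k - 6)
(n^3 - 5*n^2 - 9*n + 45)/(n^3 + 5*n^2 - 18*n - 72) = (n^2 - 8*n + 15)/(n^2 + 2*n - 24)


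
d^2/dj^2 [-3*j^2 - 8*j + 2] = -6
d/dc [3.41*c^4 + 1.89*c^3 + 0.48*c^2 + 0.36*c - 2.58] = 13.64*c^3 + 5.67*c^2 + 0.96*c + 0.36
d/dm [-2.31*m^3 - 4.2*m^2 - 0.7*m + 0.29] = -6.93*m^2 - 8.4*m - 0.7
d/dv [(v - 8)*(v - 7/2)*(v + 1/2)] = 3*v^2 - 22*v + 89/4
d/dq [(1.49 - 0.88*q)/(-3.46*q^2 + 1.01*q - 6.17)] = (-3.0448*q^2 + 10.3108*q + 3.9247)/(11.9716*q^4 - 6.9892*q^3 + 43.7165*q^2 - 12.4634*q + 38.0689)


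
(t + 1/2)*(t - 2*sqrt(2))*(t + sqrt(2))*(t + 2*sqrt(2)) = t^4 + t^3/2 + sqrt(2)*t^3 - 8*t^2 + sqrt(2)*t^2/2 - 8*sqrt(2)*t - 4*t - 4*sqrt(2)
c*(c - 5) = c^2 - 5*c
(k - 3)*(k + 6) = k^2 + 3*k - 18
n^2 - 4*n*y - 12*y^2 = (n - 6*y)*(n + 2*y)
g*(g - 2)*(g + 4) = g^3 + 2*g^2 - 8*g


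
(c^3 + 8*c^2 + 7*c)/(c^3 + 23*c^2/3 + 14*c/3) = 3*(c + 1)/(3*c + 2)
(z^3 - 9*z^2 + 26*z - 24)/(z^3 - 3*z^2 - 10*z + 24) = (z - 3)/(z + 3)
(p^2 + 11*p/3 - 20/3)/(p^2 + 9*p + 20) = (p - 4/3)/(p + 4)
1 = 1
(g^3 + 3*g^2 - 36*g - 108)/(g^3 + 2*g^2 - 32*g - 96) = (g^2 + 9*g + 18)/(g^2 + 8*g + 16)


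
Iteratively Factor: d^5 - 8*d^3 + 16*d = (d + 2)*(d^4 - 2*d^3 - 4*d^2 + 8*d) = (d - 2)*(d + 2)*(d^3 - 4*d) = d*(d - 2)*(d + 2)*(d^2 - 4) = d*(d - 2)*(d + 2)^2*(d - 2)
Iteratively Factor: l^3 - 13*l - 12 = (l + 1)*(l^2 - l - 12) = (l - 4)*(l + 1)*(l + 3)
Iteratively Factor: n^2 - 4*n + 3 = (n - 1)*(n - 3)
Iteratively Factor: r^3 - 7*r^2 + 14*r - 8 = (r - 2)*(r^2 - 5*r + 4) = (r - 2)*(r - 1)*(r - 4)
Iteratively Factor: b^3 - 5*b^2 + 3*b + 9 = (b - 3)*(b^2 - 2*b - 3) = (b - 3)*(b + 1)*(b - 3)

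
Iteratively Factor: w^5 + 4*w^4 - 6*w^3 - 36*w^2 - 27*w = (w - 3)*(w^4 + 7*w^3 + 15*w^2 + 9*w) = w*(w - 3)*(w^3 + 7*w^2 + 15*w + 9) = w*(w - 3)*(w + 1)*(w^2 + 6*w + 9) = w*(w - 3)*(w + 1)*(w + 3)*(w + 3)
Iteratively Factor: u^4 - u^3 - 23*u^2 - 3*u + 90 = (u + 3)*(u^3 - 4*u^2 - 11*u + 30) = (u - 5)*(u + 3)*(u^2 + u - 6) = (u - 5)*(u - 2)*(u + 3)*(u + 3)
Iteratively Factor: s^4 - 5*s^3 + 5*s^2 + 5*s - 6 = (s - 2)*(s^3 - 3*s^2 - s + 3) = (s - 2)*(s + 1)*(s^2 - 4*s + 3) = (s - 2)*(s - 1)*(s + 1)*(s - 3)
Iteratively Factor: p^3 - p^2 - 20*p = (p)*(p^2 - p - 20) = p*(p + 4)*(p - 5)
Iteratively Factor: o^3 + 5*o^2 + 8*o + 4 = (o + 2)*(o^2 + 3*o + 2) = (o + 1)*(o + 2)*(o + 2)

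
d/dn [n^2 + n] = 2*n + 1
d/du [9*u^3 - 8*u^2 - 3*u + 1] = 27*u^2 - 16*u - 3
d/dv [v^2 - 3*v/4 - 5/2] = 2*v - 3/4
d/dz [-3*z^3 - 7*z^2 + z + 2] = -9*z^2 - 14*z + 1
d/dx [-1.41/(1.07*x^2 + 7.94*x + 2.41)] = (3.0174*x + 11.1954)/(1.07*x^2 + 7.94*x + 2.41)^2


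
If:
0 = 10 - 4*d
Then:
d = 5/2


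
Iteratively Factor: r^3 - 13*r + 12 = (r + 4)*(r^2 - 4*r + 3) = (r - 1)*(r + 4)*(r - 3)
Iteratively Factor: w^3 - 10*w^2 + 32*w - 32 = (w - 4)*(w^2 - 6*w + 8) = (w - 4)*(w - 2)*(w - 4)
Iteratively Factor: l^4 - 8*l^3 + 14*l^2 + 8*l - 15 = (l + 1)*(l^3 - 9*l^2 + 23*l - 15) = (l - 3)*(l + 1)*(l^2 - 6*l + 5) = (l - 5)*(l - 3)*(l + 1)*(l - 1)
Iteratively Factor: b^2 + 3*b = (b)*(b + 3)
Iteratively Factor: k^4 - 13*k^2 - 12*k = (k + 1)*(k^3 - k^2 - 12*k) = k*(k + 1)*(k^2 - k - 12) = k*(k - 4)*(k + 1)*(k + 3)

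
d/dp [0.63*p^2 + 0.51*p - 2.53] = 1.26*p + 0.51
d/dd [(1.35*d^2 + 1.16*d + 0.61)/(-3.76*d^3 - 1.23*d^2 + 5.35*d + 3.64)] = (5.076*d^4 + 8.7232*d^3 + 15.5301*d^2 + 11.3286*d + 0.9589)/(14.1376*d^6 + 9.2496*d^5 - 38.7191*d^4 - 40.5338*d^3 + 19.6681*d^2 + 38.948*d + 13.2496)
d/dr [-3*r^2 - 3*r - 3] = -6*r - 3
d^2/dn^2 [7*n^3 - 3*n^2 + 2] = 42*n - 6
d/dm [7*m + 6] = 7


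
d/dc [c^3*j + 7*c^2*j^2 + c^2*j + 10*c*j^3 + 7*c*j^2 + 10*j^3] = j*(3*c^2 + 14*c*j + 2*c + 10*j^2 + 7*j)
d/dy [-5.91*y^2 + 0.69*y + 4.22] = 0.69 - 11.82*y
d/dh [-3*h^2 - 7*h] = -6*h - 7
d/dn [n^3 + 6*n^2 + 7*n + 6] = 3*n^2 + 12*n + 7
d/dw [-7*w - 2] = -7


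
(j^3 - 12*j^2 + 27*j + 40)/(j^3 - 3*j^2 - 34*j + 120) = (j^2 - 7*j - 8)/(j^2 + 2*j - 24)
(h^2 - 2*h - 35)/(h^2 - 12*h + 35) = (h + 5)/(h - 5)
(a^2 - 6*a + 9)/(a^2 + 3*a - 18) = (a - 3)/(a + 6)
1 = 1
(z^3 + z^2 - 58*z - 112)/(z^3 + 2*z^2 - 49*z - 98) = (z - 8)/(z - 7)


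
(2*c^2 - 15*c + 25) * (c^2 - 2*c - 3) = 2*c^4 - 19*c^3 + 49*c^2 - 5*c - 75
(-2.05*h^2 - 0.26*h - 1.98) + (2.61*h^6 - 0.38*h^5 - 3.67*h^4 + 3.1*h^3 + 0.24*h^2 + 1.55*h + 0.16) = 2.61*h^6 - 0.38*h^5 - 3.67*h^4 + 3.1*h^3 - 1.81*h^2 + 1.29*h - 1.82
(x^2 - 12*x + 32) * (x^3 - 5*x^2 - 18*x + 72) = x^5 - 17*x^4 + 74*x^3 + 128*x^2 - 1440*x + 2304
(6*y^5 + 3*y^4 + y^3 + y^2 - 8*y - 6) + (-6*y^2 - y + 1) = 6*y^5 + 3*y^4 + y^3 - 5*y^2 - 9*y - 5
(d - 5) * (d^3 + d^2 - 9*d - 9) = d^4 - 4*d^3 - 14*d^2 + 36*d + 45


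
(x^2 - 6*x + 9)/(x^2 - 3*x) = (x - 3)/x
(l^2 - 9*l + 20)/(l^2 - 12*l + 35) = (l - 4)/(l - 7)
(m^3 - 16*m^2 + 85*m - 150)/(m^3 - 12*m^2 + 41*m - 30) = (m - 5)/(m - 1)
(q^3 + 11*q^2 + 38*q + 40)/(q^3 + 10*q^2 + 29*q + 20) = (q + 2)/(q + 1)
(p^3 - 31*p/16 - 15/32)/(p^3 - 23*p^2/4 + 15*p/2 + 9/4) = (p^2 - p/4 - 15/8)/(p^2 - 6*p + 9)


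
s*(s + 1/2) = s^2 + s/2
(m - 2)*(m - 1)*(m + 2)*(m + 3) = m^4 + 2*m^3 - 7*m^2 - 8*m + 12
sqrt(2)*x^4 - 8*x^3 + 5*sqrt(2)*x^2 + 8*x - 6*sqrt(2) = (x - 1)*(x - 3*sqrt(2))*(x - sqrt(2))*(sqrt(2)*x + sqrt(2))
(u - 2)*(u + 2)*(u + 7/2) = u^3 + 7*u^2/2 - 4*u - 14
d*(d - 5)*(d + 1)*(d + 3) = d^4 - d^3 - 17*d^2 - 15*d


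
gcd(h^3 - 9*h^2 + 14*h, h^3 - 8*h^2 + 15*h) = h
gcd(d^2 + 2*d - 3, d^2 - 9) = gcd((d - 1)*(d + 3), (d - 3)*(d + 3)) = d + 3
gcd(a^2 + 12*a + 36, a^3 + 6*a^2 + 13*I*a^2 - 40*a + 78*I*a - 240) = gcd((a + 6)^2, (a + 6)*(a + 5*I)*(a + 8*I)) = a + 6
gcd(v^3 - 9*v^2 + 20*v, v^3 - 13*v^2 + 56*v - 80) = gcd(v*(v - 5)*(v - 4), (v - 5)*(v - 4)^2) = v^2 - 9*v + 20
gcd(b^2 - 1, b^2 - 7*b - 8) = b + 1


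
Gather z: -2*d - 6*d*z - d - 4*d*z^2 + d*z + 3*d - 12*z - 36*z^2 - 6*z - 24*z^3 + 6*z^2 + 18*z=-5*d*z - 24*z^3 + z^2*(-4*d - 30)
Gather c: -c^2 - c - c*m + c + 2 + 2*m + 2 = -c^2 - c*m + 2*m + 4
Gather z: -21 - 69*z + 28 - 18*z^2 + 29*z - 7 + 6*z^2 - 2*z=-12*z^2 - 42*z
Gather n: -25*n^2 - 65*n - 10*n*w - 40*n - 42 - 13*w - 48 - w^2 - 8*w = -25*n^2 + n*(-10*w - 105) - w^2 - 21*w - 90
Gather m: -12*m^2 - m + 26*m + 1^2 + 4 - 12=-12*m^2 + 25*m - 7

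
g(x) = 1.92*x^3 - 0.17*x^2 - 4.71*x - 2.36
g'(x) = 5.76*x^2 - 0.34*x - 4.71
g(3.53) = 63.35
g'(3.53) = 65.86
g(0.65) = -4.97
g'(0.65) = -2.50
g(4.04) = 102.44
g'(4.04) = 87.93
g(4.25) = 121.94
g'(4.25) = 97.88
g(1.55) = -2.92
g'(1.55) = 8.60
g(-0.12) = -1.80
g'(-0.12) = -4.59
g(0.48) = -4.45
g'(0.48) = -3.55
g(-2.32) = -16.32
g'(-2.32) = 27.08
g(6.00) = 377.98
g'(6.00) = 200.61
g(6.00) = 377.98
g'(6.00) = 200.61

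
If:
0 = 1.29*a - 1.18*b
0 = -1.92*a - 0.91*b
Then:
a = 0.00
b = 0.00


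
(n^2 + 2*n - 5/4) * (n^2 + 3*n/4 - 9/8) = n^4 + 11*n^3/4 - 7*n^2/8 - 51*n/16 + 45/32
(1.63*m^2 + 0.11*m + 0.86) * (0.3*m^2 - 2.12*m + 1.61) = 0.489*m^4 - 3.4226*m^3 + 2.6491*m^2 - 1.6461*m + 1.3846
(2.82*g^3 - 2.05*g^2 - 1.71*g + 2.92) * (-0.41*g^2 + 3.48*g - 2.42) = -1.1562*g^5 + 10.6541*g^4 - 13.2573*g^3 - 2.187*g^2 + 14.2998*g - 7.0664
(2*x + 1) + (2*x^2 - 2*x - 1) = 2*x^2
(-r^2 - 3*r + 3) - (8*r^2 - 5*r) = -9*r^2 + 2*r + 3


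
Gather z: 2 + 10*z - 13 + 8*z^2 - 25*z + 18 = 8*z^2 - 15*z + 7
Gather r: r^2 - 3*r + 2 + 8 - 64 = r^2 - 3*r - 54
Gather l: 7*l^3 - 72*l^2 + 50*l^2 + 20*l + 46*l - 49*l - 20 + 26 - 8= 7*l^3 - 22*l^2 + 17*l - 2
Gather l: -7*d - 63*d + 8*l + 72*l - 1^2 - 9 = -70*d + 80*l - 10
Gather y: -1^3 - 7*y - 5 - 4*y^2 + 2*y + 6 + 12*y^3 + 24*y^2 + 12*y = 12*y^3 + 20*y^2 + 7*y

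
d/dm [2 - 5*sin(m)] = -5*cos(m)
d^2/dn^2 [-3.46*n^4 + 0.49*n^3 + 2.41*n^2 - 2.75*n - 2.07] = -41.52*n^2 + 2.94*n + 4.82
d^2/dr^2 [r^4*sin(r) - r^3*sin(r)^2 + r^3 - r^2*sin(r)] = -r^4*sin(r) + 8*r^3*cos(r) - 2*r^3*cos(2*r) + 13*r^2*sin(r) - 6*r^2*sin(2*r) - 4*r*cos(r) + 3*r*cos(2*r) + 3*r - 2*sin(r)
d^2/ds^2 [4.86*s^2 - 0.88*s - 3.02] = 9.72000000000000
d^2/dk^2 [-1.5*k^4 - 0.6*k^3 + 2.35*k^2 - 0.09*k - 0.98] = -18.0*k^2 - 3.6*k + 4.7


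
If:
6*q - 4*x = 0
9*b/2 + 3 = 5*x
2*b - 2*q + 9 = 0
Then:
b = -41/4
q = -23/4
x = -69/8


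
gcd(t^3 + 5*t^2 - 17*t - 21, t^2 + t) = t + 1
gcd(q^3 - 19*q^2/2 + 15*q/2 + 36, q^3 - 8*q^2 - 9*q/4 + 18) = q^2 - 13*q/2 - 12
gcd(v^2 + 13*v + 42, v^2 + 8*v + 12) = v + 6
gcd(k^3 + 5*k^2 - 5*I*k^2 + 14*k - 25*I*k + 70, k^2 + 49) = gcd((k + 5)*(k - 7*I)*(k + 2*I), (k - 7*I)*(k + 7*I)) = k - 7*I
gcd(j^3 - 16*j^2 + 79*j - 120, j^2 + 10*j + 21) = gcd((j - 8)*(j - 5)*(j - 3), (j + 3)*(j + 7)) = 1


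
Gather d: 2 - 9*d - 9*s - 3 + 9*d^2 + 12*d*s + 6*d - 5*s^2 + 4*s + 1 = 9*d^2 + d*(12*s - 3) - 5*s^2 - 5*s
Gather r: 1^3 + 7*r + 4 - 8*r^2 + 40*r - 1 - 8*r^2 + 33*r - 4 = -16*r^2 + 80*r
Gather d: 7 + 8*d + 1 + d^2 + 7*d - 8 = d^2 + 15*d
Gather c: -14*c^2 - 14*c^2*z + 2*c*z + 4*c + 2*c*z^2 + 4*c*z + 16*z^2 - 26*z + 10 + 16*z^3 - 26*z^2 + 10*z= c^2*(-14*z - 14) + c*(2*z^2 + 6*z + 4) + 16*z^3 - 10*z^2 - 16*z + 10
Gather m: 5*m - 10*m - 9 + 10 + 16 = 17 - 5*m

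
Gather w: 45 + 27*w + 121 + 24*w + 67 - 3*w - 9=48*w + 224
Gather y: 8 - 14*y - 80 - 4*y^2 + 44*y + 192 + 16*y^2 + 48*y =12*y^2 + 78*y + 120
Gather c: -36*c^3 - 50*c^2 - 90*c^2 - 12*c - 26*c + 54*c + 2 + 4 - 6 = -36*c^3 - 140*c^2 + 16*c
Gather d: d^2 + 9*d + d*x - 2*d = d^2 + d*(x + 7)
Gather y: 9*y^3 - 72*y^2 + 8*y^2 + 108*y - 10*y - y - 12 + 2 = 9*y^3 - 64*y^2 + 97*y - 10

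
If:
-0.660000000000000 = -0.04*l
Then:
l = 16.50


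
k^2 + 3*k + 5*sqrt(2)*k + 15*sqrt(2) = (k + 3)*(k + 5*sqrt(2))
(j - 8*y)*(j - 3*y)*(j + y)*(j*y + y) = j^4*y - 10*j^3*y^2 + j^3*y + 13*j^2*y^3 - 10*j^2*y^2 + 24*j*y^4 + 13*j*y^3 + 24*y^4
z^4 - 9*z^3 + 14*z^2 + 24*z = z*(z - 6)*(z - 4)*(z + 1)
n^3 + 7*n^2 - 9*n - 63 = (n - 3)*(n + 3)*(n + 7)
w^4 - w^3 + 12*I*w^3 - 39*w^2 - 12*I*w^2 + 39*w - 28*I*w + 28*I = (w - 1)*(w + I)*(w + 4*I)*(w + 7*I)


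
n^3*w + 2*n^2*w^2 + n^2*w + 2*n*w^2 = n*(n + 2*w)*(n*w + w)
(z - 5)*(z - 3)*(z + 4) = z^3 - 4*z^2 - 17*z + 60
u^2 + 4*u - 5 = (u - 1)*(u + 5)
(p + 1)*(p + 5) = p^2 + 6*p + 5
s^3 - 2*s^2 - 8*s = s*(s - 4)*(s + 2)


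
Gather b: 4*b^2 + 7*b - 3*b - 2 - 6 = 4*b^2 + 4*b - 8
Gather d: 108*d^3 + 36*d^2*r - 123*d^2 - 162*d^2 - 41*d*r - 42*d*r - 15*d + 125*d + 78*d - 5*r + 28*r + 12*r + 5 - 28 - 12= 108*d^3 + d^2*(36*r - 285) + d*(188 - 83*r) + 35*r - 35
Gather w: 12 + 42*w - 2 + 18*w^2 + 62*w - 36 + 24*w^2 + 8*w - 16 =42*w^2 + 112*w - 42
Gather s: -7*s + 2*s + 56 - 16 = 40 - 5*s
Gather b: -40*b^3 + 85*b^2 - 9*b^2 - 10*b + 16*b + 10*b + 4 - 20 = -40*b^3 + 76*b^2 + 16*b - 16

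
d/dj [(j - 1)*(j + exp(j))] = j*exp(j) + 2*j - 1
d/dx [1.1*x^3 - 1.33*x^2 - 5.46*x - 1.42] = 3.3*x^2 - 2.66*x - 5.46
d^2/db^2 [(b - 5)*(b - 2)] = 2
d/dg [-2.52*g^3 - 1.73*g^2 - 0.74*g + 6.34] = -7.56*g^2 - 3.46*g - 0.74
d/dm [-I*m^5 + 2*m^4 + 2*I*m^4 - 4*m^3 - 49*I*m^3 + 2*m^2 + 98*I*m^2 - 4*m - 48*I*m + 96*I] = -5*I*m^4 + m^3*(8 + 8*I) - m^2*(12 + 147*I) + m*(4 + 196*I) - 4 - 48*I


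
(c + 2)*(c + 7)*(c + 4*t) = c^3 + 4*c^2*t + 9*c^2 + 36*c*t + 14*c + 56*t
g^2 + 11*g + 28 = (g + 4)*(g + 7)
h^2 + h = h*(h + 1)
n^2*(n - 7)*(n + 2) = n^4 - 5*n^3 - 14*n^2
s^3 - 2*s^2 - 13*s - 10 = (s - 5)*(s + 1)*(s + 2)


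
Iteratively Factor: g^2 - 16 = (g + 4)*(g - 4)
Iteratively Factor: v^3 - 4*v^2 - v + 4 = (v + 1)*(v^2 - 5*v + 4) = (v - 1)*(v + 1)*(v - 4)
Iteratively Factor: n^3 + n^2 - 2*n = (n - 1)*(n^2 + 2*n) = n*(n - 1)*(n + 2)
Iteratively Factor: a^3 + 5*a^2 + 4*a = (a)*(a^2 + 5*a + 4) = a*(a + 1)*(a + 4)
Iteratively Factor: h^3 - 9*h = (h)*(h^2 - 9) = h*(h - 3)*(h + 3)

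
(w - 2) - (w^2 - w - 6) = -w^2 + 2*w + 4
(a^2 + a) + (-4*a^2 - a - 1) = -3*a^2 - 1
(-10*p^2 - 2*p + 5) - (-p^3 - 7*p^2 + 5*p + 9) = p^3 - 3*p^2 - 7*p - 4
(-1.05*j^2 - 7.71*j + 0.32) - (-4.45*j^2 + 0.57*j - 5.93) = 3.4*j^2 - 8.28*j + 6.25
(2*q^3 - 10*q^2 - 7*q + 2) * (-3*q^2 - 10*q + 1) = -6*q^5 + 10*q^4 + 123*q^3 + 54*q^2 - 27*q + 2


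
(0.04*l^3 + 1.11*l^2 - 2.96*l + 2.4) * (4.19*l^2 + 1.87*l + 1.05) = 0.1676*l^5 + 4.7257*l^4 - 10.2847*l^3 + 5.6863*l^2 + 1.38*l + 2.52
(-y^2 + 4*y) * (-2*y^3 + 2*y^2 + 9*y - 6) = 2*y^5 - 10*y^4 - y^3 + 42*y^2 - 24*y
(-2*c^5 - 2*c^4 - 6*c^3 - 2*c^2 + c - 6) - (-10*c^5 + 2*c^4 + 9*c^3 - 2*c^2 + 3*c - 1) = 8*c^5 - 4*c^4 - 15*c^3 - 2*c - 5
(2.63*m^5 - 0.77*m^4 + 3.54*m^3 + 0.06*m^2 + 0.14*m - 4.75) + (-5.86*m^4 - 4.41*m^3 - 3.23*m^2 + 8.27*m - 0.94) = 2.63*m^5 - 6.63*m^4 - 0.87*m^3 - 3.17*m^2 + 8.41*m - 5.69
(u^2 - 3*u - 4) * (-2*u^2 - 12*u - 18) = -2*u^4 - 6*u^3 + 26*u^2 + 102*u + 72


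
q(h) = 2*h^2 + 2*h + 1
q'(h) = 4*h + 2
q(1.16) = 6.01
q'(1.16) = 6.64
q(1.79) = 10.99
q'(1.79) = 9.16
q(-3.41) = 17.44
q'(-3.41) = -11.64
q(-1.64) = 3.10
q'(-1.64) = -4.56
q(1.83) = 11.36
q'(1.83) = 9.32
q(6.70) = 104.18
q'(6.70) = 28.80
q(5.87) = 81.65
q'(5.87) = 25.48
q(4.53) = 51.10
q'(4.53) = 20.12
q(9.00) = 181.00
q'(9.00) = 38.00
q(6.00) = 85.00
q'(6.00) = 26.00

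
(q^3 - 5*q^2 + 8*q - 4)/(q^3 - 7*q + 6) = (q - 2)/(q + 3)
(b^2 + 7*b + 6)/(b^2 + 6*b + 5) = (b + 6)/(b + 5)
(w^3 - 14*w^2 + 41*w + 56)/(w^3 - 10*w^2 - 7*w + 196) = (w^2 - 7*w - 8)/(w^2 - 3*w - 28)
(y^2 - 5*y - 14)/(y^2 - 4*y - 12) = (y - 7)/(y - 6)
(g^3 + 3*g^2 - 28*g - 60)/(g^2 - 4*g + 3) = (g^3 + 3*g^2 - 28*g - 60)/(g^2 - 4*g + 3)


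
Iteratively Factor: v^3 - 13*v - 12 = (v + 1)*(v^2 - v - 12) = (v + 1)*(v + 3)*(v - 4)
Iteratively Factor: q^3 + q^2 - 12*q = (q + 4)*(q^2 - 3*q) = q*(q + 4)*(q - 3)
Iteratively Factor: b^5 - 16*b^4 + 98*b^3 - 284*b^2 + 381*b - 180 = (b - 5)*(b^4 - 11*b^3 + 43*b^2 - 69*b + 36) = (b - 5)*(b - 1)*(b^3 - 10*b^2 + 33*b - 36) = (b - 5)*(b - 4)*(b - 1)*(b^2 - 6*b + 9) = (b - 5)*(b - 4)*(b - 3)*(b - 1)*(b - 3)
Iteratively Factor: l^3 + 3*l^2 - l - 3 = (l + 1)*(l^2 + 2*l - 3) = (l - 1)*(l + 1)*(l + 3)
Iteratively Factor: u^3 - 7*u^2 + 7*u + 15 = (u - 5)*(u^2 - 2*u - 3) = (u - 5)*(u - 3)*(u + 1)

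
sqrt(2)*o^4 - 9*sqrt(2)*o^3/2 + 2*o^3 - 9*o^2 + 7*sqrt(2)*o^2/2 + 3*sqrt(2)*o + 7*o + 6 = (o - 3)*(o - 2)*(o + sqrt(2))*(sqrt(2)*o + sqrt(2)/2)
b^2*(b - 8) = b^3 - 8*b^2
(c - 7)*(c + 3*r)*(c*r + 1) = c^3*r + 3*c^2*r^2 - 7*c^2*r + c^2 - 21*c*r^2 + 3*c*r - 7*c - 21*r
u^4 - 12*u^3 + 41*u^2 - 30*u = u*(u - 6)*(u - 5)*(u - 1)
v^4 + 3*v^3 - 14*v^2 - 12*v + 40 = (v - 2)^2*(v + 2)*(v + 5)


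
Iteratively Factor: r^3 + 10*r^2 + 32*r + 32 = (r + 2)*(r^2 + 8*r + 16) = (r + 2)*(r + 4)*(r + 4)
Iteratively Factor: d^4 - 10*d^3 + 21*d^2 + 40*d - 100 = (d + 2)*(d^3 - 12*d^2 + 45*d - 50) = (d - 2)*(d + 2)*(d^2 - 10*d + 25) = (d - 5)*(d - 2)*(d + 2)*(d - 5)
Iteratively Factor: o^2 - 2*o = (o)*(o - 2)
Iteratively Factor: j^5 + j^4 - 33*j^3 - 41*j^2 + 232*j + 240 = (j - 5)*(j^4 + 6*j^3 - 3*j^2 - 56*j - 48) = (j - 5)*(j + 4)*(j^3 + 2*j^2 - 11*j - 12) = (j - 5)*(j + 4)^2*(j^2 - 2*j - 3) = (j - 5)*(j + 1)*(j + 4)^2*(j - 3)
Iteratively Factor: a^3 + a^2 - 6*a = (a)*(a^2 + a - 6) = a*(a + 3)*(a - 2)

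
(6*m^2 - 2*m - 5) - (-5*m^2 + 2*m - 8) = 11*m^2 - 4*m + 3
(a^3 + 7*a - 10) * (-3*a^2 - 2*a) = -3*a^5 - 2*a^4 - 21*a^3 + 16*a^2 + 20*a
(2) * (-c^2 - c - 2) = -2*c^2 - 2*c - 4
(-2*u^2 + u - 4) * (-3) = 6*u^2 - 3*u + 12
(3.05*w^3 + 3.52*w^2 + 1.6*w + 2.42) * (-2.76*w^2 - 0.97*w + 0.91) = -8.418*w^5 - 12.6737*w^4 - 5.0549*w^3 - 5.028*w^2 - 0.8914*w + 2.2022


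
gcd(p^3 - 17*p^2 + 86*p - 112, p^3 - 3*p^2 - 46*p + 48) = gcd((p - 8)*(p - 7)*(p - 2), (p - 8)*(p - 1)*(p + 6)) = p - 8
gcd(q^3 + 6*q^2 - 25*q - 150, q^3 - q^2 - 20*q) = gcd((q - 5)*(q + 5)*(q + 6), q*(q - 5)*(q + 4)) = q - 5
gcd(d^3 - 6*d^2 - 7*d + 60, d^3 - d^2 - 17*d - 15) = d^2 - 2*d - 15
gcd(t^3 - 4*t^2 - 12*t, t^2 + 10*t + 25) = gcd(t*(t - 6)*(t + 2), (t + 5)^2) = 1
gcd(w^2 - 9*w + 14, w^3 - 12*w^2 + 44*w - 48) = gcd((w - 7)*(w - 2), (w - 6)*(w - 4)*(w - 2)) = w - 2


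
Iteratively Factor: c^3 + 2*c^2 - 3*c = (c)*(c^2 + 2*c - 3) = c*(c + 3)*(c - 1)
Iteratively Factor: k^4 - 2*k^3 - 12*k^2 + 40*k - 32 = (k - 2)*(k^3 - 12*k + 16) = (k - 2)*(k + 4)*(k^2 - 4*k + 4) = (k - 2)^2*(k + 4)*(k - 2)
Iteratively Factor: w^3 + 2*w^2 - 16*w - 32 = (w + 4)*(w^2 - 2*w - 8) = (w + 2)*(w + 4)*(w - 4)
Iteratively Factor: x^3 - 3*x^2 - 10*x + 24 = (x - 4)*(x^2 + x - 6) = (x - 4)*(x + 3)*(x - 2)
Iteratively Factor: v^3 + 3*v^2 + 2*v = (v)*(v^2 + 3*v + 2) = v*(v + 2)*(v + 1)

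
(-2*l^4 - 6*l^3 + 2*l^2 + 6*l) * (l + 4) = -2*l^5 - 14*l^4 - 22*l^3 + 14*l^2 + 24*l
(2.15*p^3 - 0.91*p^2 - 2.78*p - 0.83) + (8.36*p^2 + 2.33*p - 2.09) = 2.15*p^3 + 7.45*p^2 - 0.45*p - 2.92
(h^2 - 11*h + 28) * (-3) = -3*h^2 + 33*h - 84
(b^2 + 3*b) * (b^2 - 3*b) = b^4 - 9*b^2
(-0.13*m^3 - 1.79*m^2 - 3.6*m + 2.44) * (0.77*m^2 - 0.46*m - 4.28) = -0.1001*m^5 - 1.3185*m^4 - 1.3922*m^3 + 11.196*m^2 + 14.2856*m - 10.4432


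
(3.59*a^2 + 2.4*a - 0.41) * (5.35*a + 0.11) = 19.2065*a^3 + 13.2349*a^2 - 1.9295*a - 0.0451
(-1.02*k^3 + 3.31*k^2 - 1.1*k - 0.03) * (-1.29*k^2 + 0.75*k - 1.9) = 1.3158*k^5 - 5.0349*k^4 + 5.8395*k^3 - 7.0753*k^2 + 2.0675*k + 0.057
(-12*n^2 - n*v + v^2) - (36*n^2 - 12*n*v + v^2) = -48*n^2 + 11*n*v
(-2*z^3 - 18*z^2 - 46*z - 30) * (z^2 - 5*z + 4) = -2*z^5 - 8*z^4 + 36*z^3 + 128*z^2 - 34*z - 120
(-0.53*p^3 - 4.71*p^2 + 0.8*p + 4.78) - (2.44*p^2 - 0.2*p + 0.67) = -0.53*p^3 - 7.15*p^2 + 1.0*p + 4.11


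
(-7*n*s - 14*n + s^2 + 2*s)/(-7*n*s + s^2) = (s + 2)/s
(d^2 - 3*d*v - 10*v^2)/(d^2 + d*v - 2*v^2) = (-d + 5*v)/(-d + v)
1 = 1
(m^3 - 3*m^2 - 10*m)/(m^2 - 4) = m*(m - 5)/(m - 2)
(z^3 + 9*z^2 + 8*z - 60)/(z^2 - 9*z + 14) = (z^2 + 11*z + 30)/(z - 7)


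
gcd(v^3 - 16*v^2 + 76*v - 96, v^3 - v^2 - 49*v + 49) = 1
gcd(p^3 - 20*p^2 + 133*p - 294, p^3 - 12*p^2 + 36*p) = p - 6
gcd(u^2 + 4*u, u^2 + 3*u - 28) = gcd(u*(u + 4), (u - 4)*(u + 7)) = 1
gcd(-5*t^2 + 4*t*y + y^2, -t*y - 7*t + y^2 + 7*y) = -t + y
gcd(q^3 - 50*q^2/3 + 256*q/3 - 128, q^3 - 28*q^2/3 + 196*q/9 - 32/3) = q^2 - 26*q/3 + 16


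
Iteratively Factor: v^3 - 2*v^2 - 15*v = (v + 3)*(v^2 - 5*v) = (v - 5)*(v + 3)*(v)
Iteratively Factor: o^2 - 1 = (o + 1)*(o - 1)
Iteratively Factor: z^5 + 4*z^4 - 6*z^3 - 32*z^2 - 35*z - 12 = (z + 1)*(z^4 + 3*z^3 - 9*z^2 - 23*z - 12) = (z + 1)^2*(z^3 + 2*z^2 - 11*z - 12) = (z + 1)^2*(z + 4)*(z^2 - 2*z - 3) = (z + 1)^3*(z + 4)*(z - 3)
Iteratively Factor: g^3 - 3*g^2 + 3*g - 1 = (g - 1)*(g^2 - 2*g + 1) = (g - 1)^2*(g - 1)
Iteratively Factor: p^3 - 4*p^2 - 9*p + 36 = (p + 3)*(p^2 - 7*p + 12) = (p - 3)*(p + 3)*(p - 4)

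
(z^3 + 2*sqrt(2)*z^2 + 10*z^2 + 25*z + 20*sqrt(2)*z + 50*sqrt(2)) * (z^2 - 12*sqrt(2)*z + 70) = z^5 - 10*sqrt(2)*z^4 + 10*z^4 - 100*sqrt(2)*z^3 + 47*z^3 - 110*sqrt(2)*z^2 + 220*z^2 + 550*z + 1400*sqrt(2)*z + 3500*sqrt(2)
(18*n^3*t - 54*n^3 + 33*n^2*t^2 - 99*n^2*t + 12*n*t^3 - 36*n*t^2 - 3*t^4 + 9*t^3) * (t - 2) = 18*n^3*t^2 - 90*n^3*t + 108*n^3 + 33*n^2*t^3 - 165*n^2*t^2 + 198*n^2*t + 12*n*t^4 - 60*n*t^3 + 72*n*t^2 - 3*t^5 + 15*t^4 - 18*t^3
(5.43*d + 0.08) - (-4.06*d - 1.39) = 9.49*d + 1.47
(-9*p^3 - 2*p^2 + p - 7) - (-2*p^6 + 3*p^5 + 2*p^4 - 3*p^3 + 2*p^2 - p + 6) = 2*p^6 - 3*p^5 - 2*p^4 - 6*p^3 - 4*p^2 + 2*p - 13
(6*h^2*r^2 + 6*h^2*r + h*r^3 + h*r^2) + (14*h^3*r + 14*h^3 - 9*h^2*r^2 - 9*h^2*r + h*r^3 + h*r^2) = 14*h^3*r + 14*h^3 - 3*h^2*r^2 - 3*h^2*r + 2*h*r^3 + 2*h*r^2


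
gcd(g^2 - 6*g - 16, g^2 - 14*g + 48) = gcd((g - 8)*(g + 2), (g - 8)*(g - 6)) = g - 8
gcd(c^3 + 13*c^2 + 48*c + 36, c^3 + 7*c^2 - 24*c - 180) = c^2 + 12*c + 36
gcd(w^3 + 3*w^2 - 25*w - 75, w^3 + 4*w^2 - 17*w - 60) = w^2 + 8*w + 15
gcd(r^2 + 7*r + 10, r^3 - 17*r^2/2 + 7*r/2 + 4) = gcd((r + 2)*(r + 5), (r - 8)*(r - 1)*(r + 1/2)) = 1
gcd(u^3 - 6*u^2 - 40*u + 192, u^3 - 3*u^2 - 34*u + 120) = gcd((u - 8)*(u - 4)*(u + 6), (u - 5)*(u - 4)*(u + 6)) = u^2 + 2*u - 24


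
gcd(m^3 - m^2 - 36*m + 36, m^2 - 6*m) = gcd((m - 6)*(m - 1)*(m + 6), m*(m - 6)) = m - 6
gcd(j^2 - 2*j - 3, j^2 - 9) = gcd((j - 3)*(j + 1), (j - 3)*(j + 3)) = j - 3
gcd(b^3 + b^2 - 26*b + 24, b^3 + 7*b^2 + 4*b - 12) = b^2 + 5*b - 6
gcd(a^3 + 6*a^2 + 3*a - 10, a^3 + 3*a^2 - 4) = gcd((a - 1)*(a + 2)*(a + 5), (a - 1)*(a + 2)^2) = a^2 + a - 2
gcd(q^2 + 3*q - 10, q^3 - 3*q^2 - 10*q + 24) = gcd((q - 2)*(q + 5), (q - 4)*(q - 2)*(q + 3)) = q - 2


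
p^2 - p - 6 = (p - 3)*(p + 2)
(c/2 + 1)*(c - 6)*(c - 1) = c^3/2 - 5*c^2/2 - 4*c + 6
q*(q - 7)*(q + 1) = q^3 - 6*q^2 - 7*q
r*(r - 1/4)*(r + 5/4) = r^3 + r^2 - 5*r/16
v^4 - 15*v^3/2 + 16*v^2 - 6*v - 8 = (v - 4)*(v - 2)^2*(v + 1/2)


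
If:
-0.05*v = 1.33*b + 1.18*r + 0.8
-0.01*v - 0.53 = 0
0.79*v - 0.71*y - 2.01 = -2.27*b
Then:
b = 0.312775330396476*y + 19.3303964757709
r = -0.352534906294333*y - 20.2198536548943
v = -53.00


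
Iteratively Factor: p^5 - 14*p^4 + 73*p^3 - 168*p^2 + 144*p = (p)*(p^4 - 14*p^3 + 73*p^2 - 168*p + 144) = p*(p - 3)*(p^3 - 11*p^2 + 40*p - 48) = p*(p - 4)*(p - 3)*(p^2 - 7*p + 12) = p*(p - 4)^2*(p - 3)*(p - 3)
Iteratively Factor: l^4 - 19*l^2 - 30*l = (l)*(l^3 - 19*l - 30) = l*(l + 3)*(l^2 - 3*l - 10) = l*(l + 2)*(l + 3)*(l - 5)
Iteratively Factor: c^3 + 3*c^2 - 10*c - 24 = (c + 2)*(c^2 + c - 12) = (c - 3)*(c + 2)*(c + 4)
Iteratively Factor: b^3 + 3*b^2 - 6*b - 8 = (b + 4)*(b^2 - b - 2) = (b + 1)*(b + 4)*(b - 2)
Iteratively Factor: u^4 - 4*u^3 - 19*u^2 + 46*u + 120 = (u + 3)*(u^3 - 7*u^2 + 2*u + 40) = (u - 5)*(u + 3)*(u^2 - 2*u - 8) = (u - 5)*(u + 2)*(u + 3)*(u - 4)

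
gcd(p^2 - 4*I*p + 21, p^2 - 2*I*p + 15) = p + 3*I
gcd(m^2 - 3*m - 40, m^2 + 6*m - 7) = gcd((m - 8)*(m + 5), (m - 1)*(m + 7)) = 1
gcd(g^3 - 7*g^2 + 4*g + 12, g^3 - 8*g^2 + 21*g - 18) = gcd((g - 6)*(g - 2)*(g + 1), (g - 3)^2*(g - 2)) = g - 2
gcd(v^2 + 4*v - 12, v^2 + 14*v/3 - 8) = v + 6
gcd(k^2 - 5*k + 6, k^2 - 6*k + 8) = k - 2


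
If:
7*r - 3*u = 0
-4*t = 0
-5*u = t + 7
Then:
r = -3/5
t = 0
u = -7/5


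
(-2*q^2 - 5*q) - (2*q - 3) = -2*q^2 - 7*q + 3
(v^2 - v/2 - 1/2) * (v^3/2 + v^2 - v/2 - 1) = v^5/2 + 3*v^4/4 - 5*v^3/4 - 5*v^2/4 + 3*v/4 + 1/2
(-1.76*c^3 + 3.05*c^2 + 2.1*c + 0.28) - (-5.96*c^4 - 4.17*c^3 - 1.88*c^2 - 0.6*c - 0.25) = 5.96*c^4 + 2.41*c^3 + 4.93*c^2 + 2.7*c + 0.53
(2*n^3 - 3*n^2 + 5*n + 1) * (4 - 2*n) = -4*n^4 + 14*n^3 - 22*n^2 + 18*n + 4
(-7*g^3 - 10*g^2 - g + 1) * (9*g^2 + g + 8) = -63*g^5 - 97*g^4 - 75*g^3 - 72*g^2 - 7*g + 8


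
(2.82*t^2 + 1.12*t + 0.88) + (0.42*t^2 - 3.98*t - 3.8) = 3.24*t^2 - 2.86*t - 2.92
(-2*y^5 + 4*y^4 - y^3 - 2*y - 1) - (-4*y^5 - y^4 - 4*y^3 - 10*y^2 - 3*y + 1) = 2*y^5 + 5*y^4 + 3*y^3 + 10*y^2 + y - 2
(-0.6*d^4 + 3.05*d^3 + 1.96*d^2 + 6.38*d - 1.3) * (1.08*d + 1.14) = -0.648*d^5 + 2.61*d^4 + 5.5938*d^3 + 9.1248*d^2 + 5.8692*d - 1.482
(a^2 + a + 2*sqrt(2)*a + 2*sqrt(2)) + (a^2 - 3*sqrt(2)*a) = 2*a^2 - sqrt(2)*a + a + 2*sqrt(2)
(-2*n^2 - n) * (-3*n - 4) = 6*n^3 + 11*n^2 + 4*n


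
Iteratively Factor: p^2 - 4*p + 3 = (p - 3)*(p - 1)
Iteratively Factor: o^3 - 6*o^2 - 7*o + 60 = (o - 5)*(o^2 - o - 12) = (o - 5)*(o + 3)*(o - 4)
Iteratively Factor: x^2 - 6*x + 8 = (x - 2)*(x - 4)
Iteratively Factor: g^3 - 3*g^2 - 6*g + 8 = (g - 4)*(g^2 + g - 2) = (g - 4)*(g + 2)*(g - 1)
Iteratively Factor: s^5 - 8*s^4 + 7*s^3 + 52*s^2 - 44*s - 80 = (s - 4)*(s^4 - 4*s^3 - 9*s^2 + 16*s + 20) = (s - 4)*(s + 1)*(s^3 - 5*s^2 - 4*s + 20) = (s - 5)*(s - 4)*(s + 1)*(s^2 - 4) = (s - 5)*(s - 4)*(s + 1)*(s + 2)*(s - 2)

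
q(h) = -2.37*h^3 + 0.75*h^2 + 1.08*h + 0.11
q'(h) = -7.11*h^2 + 1.5*h + 1.08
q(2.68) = -37.23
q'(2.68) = -45.97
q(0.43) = 0.52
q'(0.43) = 0.41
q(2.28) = -21.62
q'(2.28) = -32.46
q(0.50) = 0.54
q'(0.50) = 0.05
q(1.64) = -6.56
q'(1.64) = -15.58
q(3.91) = -125.87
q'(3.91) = -101.75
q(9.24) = -1795.54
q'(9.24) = -592.09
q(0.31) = 0.45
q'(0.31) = 0.86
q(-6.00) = 532.55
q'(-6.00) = -263.88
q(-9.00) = 1778.87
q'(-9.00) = -588.33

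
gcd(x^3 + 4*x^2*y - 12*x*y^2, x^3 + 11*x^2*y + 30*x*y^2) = x^2 + 6*x*y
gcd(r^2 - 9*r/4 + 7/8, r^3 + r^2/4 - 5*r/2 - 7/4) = r - 7/4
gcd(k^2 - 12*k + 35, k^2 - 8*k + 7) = k - 7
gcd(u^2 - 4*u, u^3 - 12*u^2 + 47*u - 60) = u - 4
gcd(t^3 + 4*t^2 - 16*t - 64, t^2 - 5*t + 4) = t - 4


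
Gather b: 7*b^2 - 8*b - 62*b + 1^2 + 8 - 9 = 7*b^2 - 70*b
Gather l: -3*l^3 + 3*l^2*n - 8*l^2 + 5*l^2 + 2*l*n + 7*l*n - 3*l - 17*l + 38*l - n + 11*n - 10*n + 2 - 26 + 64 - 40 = -3*l^3 + l^2*(3*n - 3) + l*(9*n + 18)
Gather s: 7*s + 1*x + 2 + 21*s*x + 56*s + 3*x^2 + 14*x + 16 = s*(21*x + 63) + 3*x^2 + 15*x + 18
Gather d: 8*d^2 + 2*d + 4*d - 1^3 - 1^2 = 8*d^2 + 6*d - 2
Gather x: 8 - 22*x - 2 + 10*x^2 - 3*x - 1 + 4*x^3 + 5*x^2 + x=4*x^3 + 15*x^2 - 24*x + 5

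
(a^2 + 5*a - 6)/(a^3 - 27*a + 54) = (a - 1)/(a^2 - 6*a + 9)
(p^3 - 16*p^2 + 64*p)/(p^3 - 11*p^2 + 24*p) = (p - 8)/(p - 3)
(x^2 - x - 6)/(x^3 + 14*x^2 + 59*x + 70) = (x - 3)/(x^2 + 12*x + 35)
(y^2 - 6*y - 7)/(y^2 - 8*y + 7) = (y + 1)/(y - 1)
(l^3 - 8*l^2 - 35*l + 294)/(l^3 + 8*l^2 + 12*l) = (l^2 - 14*l + 49)/(l*(l + 2))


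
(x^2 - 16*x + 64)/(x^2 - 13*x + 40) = (x - 8)/(x - 5)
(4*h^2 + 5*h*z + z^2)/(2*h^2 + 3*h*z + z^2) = (4*h + z)/(2*h + z)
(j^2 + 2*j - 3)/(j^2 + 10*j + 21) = (j - 1)/(j + 7)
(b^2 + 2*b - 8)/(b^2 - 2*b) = (b + 4)/b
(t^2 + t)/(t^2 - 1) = t/(t - 1)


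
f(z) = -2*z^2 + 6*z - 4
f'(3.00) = -6.00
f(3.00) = -4.00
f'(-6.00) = 30.00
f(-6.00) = -112.00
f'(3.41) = -7.64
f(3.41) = -6.80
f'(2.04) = -2.16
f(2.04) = -0.08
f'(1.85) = -1.40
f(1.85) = 0.26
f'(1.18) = 1.28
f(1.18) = 0.30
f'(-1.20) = 10.80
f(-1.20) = -14.08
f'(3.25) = -7.00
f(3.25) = -5.62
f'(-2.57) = 16.28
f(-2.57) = -32.63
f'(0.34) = 4.64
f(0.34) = -2.19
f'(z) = 6 - 4*z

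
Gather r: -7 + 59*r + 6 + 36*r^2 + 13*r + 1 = 36*r^2 + 72*r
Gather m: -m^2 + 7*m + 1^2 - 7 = -m^2 + 7*m - 6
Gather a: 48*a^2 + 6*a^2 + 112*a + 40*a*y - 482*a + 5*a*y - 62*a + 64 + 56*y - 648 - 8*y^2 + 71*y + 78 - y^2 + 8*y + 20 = 54*a^2 + a*(45*y - 432) - 9*y^2 + 135*y - 486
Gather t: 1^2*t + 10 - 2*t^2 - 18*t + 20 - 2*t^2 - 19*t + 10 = -4*t^2 - 36*t + 40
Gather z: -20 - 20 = -40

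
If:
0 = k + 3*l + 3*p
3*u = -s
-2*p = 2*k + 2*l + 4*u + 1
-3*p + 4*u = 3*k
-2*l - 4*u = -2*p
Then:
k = -3/34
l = 4/17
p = -7/34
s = 45/68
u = -15/68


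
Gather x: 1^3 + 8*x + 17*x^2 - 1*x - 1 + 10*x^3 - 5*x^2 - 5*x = 10*x^3 + 12*x^2 + 2*x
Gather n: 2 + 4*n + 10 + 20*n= 24*n + 12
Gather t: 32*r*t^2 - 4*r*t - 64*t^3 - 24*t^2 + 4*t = -64*t^3 + t^2*(32*r - 24) + t*(4 - 4*r)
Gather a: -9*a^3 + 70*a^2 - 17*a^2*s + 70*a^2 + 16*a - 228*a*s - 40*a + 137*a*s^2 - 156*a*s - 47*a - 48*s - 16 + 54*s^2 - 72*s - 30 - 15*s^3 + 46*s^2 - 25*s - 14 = -9*a^3 + a^2*(140 - 17*s) + a*(137*s^2 - 384*s - 71) - 15*s^3 + 100*s^2 - 145*s - 60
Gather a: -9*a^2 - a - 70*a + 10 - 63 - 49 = -9*a^2 - 71*a - 102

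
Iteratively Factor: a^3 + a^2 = (a + 1)*(a^2) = a*(a + 1)*(a)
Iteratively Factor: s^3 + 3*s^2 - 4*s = (s - 1)*(s^2 + 4*s) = s*(s - 1)*(s + 4)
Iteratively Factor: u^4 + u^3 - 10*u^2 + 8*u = (u + 4)*(u^3 - 3*u^2 + 2*u) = (u - 1)*(u + 4)*(u^2 - 2*u) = u*(u - 1)*(u + 4)*(u - 2)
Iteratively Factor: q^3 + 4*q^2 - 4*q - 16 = (q + 2)*(q^2 + 2*q - 8) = (q + 2)*(q + 4)*(q - 2)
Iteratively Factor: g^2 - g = (g - 1)*(g)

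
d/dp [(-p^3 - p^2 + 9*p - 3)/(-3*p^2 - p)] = (3*p^4 + 2*p^3 + 28*p^2 - 18*p - 3)/(p^2*(9*p^2 + 6*p + 1))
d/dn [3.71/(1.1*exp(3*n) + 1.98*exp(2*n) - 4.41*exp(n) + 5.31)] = (-12.243*exp(2*n) - 14.6916*exp(n) + 16.3611)*exp(n)/(1.1*exp(3*n) + 1.98*exp(2*n) - 4.41*exp(n) + 5.31)^2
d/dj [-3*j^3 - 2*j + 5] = -9*j^2 - 2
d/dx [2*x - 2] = 2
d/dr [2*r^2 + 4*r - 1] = 4*r + 4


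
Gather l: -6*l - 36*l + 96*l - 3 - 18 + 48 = 54*l + 27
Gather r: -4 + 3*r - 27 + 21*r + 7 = 24*r - 24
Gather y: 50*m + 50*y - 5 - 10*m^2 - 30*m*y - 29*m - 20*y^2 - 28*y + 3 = -10*m^2 + 21*m - 20*y^2 + y*(22 - 30*m) - 2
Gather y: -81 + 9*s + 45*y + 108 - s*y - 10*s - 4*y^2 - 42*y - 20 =-s - 4*y^2 + y*(3 - s) + 7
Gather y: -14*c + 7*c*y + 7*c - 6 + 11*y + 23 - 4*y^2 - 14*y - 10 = -7*c - 4*y^2 + y*(7*c - 3) + 7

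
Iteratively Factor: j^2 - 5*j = (j - 5)*(j)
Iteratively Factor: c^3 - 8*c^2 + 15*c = (c - 5)*(c^2 - 3*c) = (c - 5)*(c - 3)*(c)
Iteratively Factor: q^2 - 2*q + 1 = (q - 1)*(q - 1)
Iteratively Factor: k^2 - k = (k)*(k - 1)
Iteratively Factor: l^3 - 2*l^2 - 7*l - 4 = (l + 1)*(l^2 - 3*l - 4) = (l + 1)^2*(l - 4)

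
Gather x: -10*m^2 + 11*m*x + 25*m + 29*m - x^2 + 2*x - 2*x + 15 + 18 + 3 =-10*m^2 + 11*m*x + 54*m - x^2 + 36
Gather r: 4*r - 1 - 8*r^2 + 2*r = -8*r^2 + 6*r - 1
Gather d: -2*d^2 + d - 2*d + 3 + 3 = -2*d^2 - d + 6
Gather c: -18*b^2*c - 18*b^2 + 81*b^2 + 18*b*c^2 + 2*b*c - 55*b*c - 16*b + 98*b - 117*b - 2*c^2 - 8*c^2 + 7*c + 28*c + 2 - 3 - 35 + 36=63*b^2 - 35*b + c^2*(18*b - 10) + c*(-18*b^2 - 53*b + 35)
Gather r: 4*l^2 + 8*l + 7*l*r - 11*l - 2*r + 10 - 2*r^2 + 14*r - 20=4*l^2 - 3*l - 2*r^2 + r*(7*l + 12) - 10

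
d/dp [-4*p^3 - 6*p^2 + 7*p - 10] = -12*p^2 - 12*p + 7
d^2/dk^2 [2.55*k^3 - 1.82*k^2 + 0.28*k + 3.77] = 15.3*k - 3.64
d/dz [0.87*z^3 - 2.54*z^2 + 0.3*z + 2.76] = 2.61*z^2 - 5.08*z + 0.3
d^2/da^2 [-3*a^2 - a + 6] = -6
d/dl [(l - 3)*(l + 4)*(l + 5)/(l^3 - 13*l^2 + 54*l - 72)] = (-19*l^2 + 8*l + 416)/(l^4 - 20*l^3 + 148*l^2 - 480*l + 576)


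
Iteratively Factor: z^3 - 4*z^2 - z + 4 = (z + 1)*(z^2 - 5*z + 4) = (z - 1)*(z + 1)*(z - 4)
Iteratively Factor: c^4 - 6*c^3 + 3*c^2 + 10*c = (c - 5)*(c^3 - c^2 - 2*c) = c*(c - 5)*(c^2 - c - 2) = c*(c - 5)*(c - 2)*(c + 1)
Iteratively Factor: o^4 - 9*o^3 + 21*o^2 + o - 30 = (o - 5)*(o^3 - 4*o^2 + o + 6) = (o - 5)*(o + 1)*(o^2 - 5*o + 6) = (o - 5)*(o - 3)*(o + 1)*(o - 2)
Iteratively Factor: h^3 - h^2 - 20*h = (h + 4)*(h^2 - 5*h) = h*(h + 4)*(h - 5)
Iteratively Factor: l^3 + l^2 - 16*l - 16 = (l - 4)*(l^2 + 5*l + 4) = (l - 4)*(l + 1)*(l + 4)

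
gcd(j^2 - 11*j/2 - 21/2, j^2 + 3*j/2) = j + 3/2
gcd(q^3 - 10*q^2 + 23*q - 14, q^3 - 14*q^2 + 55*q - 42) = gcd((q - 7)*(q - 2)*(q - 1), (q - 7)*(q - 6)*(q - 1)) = q^2 - 8*q + 7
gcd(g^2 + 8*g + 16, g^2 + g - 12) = g + 4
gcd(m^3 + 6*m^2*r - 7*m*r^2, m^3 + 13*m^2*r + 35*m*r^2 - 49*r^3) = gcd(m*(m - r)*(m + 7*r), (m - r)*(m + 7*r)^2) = -m^2 - 6*m*r + 7*r^2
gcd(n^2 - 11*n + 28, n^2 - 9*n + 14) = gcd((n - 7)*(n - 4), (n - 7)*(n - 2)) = n - 7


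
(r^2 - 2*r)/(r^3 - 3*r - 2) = r/(r^2 + 2*r + 1)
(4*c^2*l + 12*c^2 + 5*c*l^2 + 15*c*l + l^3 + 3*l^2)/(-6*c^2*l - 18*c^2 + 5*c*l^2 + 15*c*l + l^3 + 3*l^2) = (-4*c^2 - 5*c*l - l^2)/(6*c^2 - 5*c*l - l^2)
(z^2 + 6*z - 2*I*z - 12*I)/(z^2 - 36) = (z - 2*I)/(z - 6)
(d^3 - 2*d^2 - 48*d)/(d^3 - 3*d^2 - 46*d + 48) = d/(d - 1)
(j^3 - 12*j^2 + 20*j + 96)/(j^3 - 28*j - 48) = (j - 8)/(j + 4)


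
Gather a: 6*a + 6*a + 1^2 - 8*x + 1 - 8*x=12*a - 16*x + 2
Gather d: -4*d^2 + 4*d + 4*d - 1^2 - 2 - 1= -4*d^2 + 8*d - 4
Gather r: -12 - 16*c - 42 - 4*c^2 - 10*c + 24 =-4*c^2 - 26*c - 30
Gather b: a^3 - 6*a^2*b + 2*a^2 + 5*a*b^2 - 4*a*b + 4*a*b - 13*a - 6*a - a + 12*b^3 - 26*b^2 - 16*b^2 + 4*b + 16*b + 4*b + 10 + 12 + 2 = a^3 + 2*a^2 - 20*a + 12*b^3 + b^2*(5*a - 42) + b*(24 - 6*a^2) + 24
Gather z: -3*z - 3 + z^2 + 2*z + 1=z^2 - z - 2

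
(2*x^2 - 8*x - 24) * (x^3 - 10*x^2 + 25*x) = 2*x^5 - 28*x^4 + 106*x^3 + 40*x^2 - 600*x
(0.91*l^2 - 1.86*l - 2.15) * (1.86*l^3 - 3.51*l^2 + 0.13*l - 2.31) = 1.6926*l^5 - 6.6537*l^4 + 2.6479*l^3 + 5.2026*l^2 + 4.0171*l + 4.9665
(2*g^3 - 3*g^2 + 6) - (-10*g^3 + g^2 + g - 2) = 12*g^3 - 4*g^2 - g + 8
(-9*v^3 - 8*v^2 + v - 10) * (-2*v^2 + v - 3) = 18*v^5 + 7*v^4 + 17*v^3 + 45*v^2 - 13*v + 30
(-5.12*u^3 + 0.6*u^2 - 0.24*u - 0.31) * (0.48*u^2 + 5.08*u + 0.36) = -2.4576*u^5 - 25.7216*u^4 + 1.0896*u^3 - 1.152*u^2 - 1.6612*u - 0.1116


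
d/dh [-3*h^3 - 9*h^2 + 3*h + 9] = -9*h^2 - 18*h + 3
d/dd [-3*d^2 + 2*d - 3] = 2 - 6*d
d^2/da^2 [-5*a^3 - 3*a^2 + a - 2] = -30*a - 6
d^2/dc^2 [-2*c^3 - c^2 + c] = -12*c - 2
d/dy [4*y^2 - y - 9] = 8*y - 1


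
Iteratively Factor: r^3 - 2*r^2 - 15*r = (r - 5)*(r^2 + 3*r) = r*(r - 5)*(r + 3)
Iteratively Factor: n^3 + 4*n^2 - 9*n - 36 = (n + 3)*(n^2 + n - 12) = (n + 3)*(n + 4)*(n - 3)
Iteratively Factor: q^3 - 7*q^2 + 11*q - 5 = (q - 5)*(q^2 - 2*q + 1) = (q - 5)*(q - 1)*(q - 1)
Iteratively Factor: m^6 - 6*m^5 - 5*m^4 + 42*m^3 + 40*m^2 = (m)*(m^5 - 6*m^4 - 5*m^3 + 42*m^2 + 40*m) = m*(m + 2)*(m^4 - 8*m^3 + 11*m^2 + 20*m) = m*(m - 5)*(m + 2)*(m^3 - 3*m^2 - 4*m) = m^2*(m - 5)*(m + 2)*(m^2 - 3*m - 4) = m^2*(m - 5)*(m - 4)*(m + 2)*(m + 1)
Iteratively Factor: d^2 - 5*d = (d - 5)*(d)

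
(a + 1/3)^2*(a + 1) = a^3 + 5*a^2/3 + 7*a/9 + 1/9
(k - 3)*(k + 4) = k^2 + k - 12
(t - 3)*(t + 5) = t^2 + 2*t - 15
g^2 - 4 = (g - 2)*(g + 2)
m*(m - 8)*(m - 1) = m^3 - 9*m^2 + 8*m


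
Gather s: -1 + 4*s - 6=4*s - 7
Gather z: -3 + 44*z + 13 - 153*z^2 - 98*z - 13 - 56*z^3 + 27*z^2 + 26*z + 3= -56*z^3 - 126*z^2 - 28*z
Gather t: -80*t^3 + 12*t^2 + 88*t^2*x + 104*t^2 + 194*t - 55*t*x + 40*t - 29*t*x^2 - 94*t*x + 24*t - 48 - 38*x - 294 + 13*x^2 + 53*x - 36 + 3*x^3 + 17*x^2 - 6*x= -80*t^3 + t^2*(88*x + 116) + t*(-29*x^2 - 149*x + 258) + 3*x^3 + 30*x^2 + 9*x - 378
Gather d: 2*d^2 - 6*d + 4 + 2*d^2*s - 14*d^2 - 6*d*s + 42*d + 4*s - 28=d^2*(2*s - 12) + d*(36 - 6*s) + 4*s - 24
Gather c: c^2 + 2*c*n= c^2 + 2*c*n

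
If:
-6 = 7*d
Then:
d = -6/7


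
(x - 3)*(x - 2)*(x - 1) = x^3 - 6*x^2 + 11*x - 6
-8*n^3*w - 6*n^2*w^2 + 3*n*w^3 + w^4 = w*(-2*n + w)*(n + w)*(4*n + w)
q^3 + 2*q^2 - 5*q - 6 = (q - 2)*(q + 1)*(q + 3)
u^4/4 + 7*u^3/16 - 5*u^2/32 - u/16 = u*(u/4 + 1/2)*(u - 1/2)*(u + 1/4)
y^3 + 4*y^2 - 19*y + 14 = (y - 2)*(y - 1)*(y + 7)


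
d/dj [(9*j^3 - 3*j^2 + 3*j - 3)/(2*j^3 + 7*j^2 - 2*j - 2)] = 3*(23*j^4 - 16*j^3 - 17*j^2 + 18*j - 4)/(4*j^6 + 28*j^5 + 41*j^4 - 36*j^3 - 24*j^2 + 8*j + 4)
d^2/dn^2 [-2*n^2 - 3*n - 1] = -4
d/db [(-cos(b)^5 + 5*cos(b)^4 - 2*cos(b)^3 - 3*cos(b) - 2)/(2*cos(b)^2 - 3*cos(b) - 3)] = (6*cos(b)^6 - 32*cos(b)^5 + 34*cos(b)^4 + 48*cos(b)^3 - 24*cos(b)^2 - 8*cos(b) - 3)*sin(b)/(3*cos(b) - cos(2*b) + 2)^2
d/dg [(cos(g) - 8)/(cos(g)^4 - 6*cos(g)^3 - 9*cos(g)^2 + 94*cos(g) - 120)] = (3*sin(g)^4 - 141*sin(g)^2 + 111*cos(g) - 11*cos(3*g) - 494)*sin(g)/((cos(g) - 5)^2*(cos(g) - 3)^2*(cos(g) - 2)^2*(cos(g) + 4)^2)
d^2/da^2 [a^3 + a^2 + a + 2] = 6*a + 2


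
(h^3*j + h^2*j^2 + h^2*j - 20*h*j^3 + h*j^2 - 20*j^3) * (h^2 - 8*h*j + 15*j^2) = h^5*j - 7*h^4*j^2 + h^4*j - 13*h^3*j^3 - 7*h^3*j^2 + 175*h^2*j^4 - 13*h^2*j^3 - 300*h*j^5 + 175*h*j^4 - 300*j^5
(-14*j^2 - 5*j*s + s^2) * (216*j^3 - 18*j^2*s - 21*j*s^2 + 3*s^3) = -3024*j^5 - 828*j^4*s + 600*j^3*s^2 + 45*j^2*s^3 - 36*j*s^4 + 3*s^5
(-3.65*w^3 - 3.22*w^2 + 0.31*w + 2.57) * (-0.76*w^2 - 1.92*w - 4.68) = 2.774*w^5 + 9.4552*w^4 + 23.0288*w^3 + 12.5212*w^2 - 6.3852*w - 12.0276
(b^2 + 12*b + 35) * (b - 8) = b^3 + 4*b^2 - 61*b - 280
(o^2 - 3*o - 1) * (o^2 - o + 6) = o^4 - 4*o^3 + 8*o^2 - 17*o - 6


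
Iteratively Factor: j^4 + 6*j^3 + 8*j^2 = (j + 4)*(j^3 + 2*j^2) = (j + 2)*(j + 4)*(j^2) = j*(j + 2)*(j + 4)*(j)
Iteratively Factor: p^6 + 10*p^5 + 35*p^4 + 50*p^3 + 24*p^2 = (p + 4)*(p^5 + 6*p^4 + 11*p^3 + 6*p^2) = p*(p + 4)*(p^4 + 6*p^3 + 11*p^2 + 6*p) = p*(p + 1)*(p + 4)*(p^3 + 5*p^2 + 6*p) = p*(p + 1)*(p + 3)*(p + 4)*(p^2 + 2*p) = p*(p + 1)*(p + 2)*(p + 3)*(p + 4)*(p)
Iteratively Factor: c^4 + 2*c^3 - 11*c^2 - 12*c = (c)*(c^3 + 2*c^2 - 11*c - 12) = c*(c - 3)*(c^2 + 5*c + 4) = c*(c - 3)*(c + 1)*(c + 4)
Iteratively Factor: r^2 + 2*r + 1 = (r + 1)*(r + 1)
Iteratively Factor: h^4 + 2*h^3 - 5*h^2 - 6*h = (h + 3)*(h^3 - h^2 - 2*h) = (h - 2)*(h + 3)*(h^2 + h) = h*(h - 2)*(h + 3)*(h + 1)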